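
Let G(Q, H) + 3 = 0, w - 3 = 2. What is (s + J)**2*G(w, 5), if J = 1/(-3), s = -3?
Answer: -100/3 ≈ -33.333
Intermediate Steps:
w = 5 (w = 3 + 2 = 5)
G(Q, H) = -3 (G(Q, H) = -3 + 0 = -3)
J = -1/3 ≈ -0.33333
(s + J)**2*G(w, 5) = (-3 - 1/3)**2*(-3) = (-10/3)**2*(-3) = (100/9)*(-3) = -100/3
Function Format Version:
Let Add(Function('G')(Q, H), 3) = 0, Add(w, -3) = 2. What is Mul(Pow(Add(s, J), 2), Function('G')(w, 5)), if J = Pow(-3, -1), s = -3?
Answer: Rational(-100, 3) ≈ -33.333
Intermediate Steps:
w = 5 (w = Add(3, 2) = 5)
Function('G')(Q, H) = -3 (Function('G')(Q, H) = Add(-3, 0) = -3)
J = Rational(-1, 3) ≈ -0.33333
Mul(Pow(Add(s, J), 2), Function('G')(w, 5)) = Mul(Pow(Add(-3, Rational(-1, 3)), 2), -3) = Mul(Pow(Rational(-10, 3), 2), -3) = Mul(Rational(100, 9), -3) = Rational(-100, 3)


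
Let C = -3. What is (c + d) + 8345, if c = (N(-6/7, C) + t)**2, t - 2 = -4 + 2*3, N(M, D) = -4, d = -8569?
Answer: -224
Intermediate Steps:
t = 4 (t = 2 + (-4 + 2*3) = 2 + (-4 + 6) = 2 + 2 = 4)
c = 0 (c = (-4 + 4)**2 = 0**2 = 0)
(c + d) + 8345 = (0 - 8569) + 8345 = -8569 + 8345 = -224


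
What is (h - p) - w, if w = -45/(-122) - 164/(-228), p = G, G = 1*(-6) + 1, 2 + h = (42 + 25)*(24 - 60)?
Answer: -16759753/6954 ≈ -2410.1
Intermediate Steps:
h = -2414 (h = -2 + (42 + 25)*(24 - 60) = -2 + 67*(-36) = -2 - 2412 = -2414)
G = -5 (G = -6 + 1 = -5)
p = -5
w = 7567/6954 (w = -45*(-1/122) - 164*(-1/228) = 45/122 + 41/57 = 7567/6954 ≈ 1.0882)
(h - p) - w = (-2414 - 1*(-5)) - 1*7567/6954 = (-2414 + 5) - 7567/6954 = -2409 - 7567/6954 = -16759753/6954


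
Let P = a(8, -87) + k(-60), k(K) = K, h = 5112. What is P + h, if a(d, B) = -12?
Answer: 5040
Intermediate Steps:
P = -72 (P = -12 - 60 = -72)
P + h = -72 + 5112 = 5040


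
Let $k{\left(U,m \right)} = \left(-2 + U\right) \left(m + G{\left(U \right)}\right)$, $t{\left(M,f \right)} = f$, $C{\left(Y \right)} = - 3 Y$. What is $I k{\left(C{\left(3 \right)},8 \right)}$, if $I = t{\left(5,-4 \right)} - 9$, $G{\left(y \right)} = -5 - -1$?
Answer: $572$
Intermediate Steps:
$G{\left(y \right)} = -4$ ($G{\left(y \right)} = -5 + 1 = -4$)
$I = -13$ ($I = -4 - 9 = -13$)
$k{\left(U,m \right)} = \left(-4 + m\right) \left(-2 + U\right)$ ($k{\left(U,m \right)} = \left(-2 + U\right) \left(m - 4\right) = \left(-2 + U\right) \left(-4 + m\right) = \left(-4 + m\right) \left(-2 + U\right)$)
$I k{\left(C{\left(3 \right)},8 \right)} = - 13 \left(8 - 4 \left(\left(-3\right) 3\right) - 16 + \left(-3\right) 3 \cdot 8\right) = - 13 \left(8 - -36 - 16 - 72\right) = - 13 \left(8 + 36 - 16 - 72\right) = \left(-13\right) \left(-44\right) = 572$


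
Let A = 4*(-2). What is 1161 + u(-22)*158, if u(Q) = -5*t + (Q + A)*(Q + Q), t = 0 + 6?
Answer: 204981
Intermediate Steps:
A = -8
t = 6
u(Q) = -30 + 2*Q*(-8 + Q) (u(Q) = -5*6 + (Q - 8)*(Q + Q) = -30 + (-8 + Q)*(2*Q) = -30 + 2*Q*(-8 + Q))
1161 + u(-22)*158 = 1161 + (-30 - 16*(-22) + 2*(-22)**2)*158 = 1161 + (-30 + 352 + 2*484)*158 = 1161 + (-30 + 352 + 968)*158 = 1161 + 1290*158 = 1161 + 203820 = 204981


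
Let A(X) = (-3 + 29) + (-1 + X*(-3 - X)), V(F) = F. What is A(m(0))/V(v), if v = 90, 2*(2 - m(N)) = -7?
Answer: -29/120 ≈ -0.24167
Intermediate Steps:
m(N) = 11/2 (m(N) = 2 - ½*(-7) = 2 + 7/2 = 11/2)
A(X) = 25 + X*(-3 - X) (A(X) = 26 + (-1 + X*(-3 - X)) = 25 + X*(-3 - X))
A(m(0))/V(v) = (25 - (11/2)² - 3*11/2)/90 = (25 - 1*121/4 - 33/2)*(1/90) = (25 - 121/4 - 33/2)*(1/90) = -87/4*1/90 = -29/120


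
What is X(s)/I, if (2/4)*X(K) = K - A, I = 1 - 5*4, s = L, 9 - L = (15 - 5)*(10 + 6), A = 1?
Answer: 16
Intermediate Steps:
L = -151 (L = 9 - (15 - 5)*(10 + 6) = 9 - 10*16 = 9 - 1*160 = 9 - 160 = -151)
s = -151
I = -19 (I = 1 - 20 = -19)
X(K) = -2 + 2*K (X(K) = 2*(K - 1*1) = 2*(K - 1) = 2*(-1 + K) = -2 + 2*K)
X(s)/I = (-2 + 2*(-151))/(-19) = (-2 - 302)*(-1/19) = -304*(-1/19) = 16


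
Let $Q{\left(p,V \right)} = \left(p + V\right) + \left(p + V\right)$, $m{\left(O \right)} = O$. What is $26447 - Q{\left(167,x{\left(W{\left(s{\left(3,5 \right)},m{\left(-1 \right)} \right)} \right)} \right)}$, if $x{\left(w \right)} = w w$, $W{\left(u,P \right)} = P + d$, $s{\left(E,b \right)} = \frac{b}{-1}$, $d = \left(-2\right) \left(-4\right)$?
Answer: $26015$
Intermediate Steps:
$d = 8$
$s{\left(E,b \right)} = - b$ ($s{\left(E,b \right)} = b \left(-1\right) = - b$)
$W{\left(u,P \right)} = 8 + P$ ($W{\left(u,P \right)} = P + 8 = 8 + P$)
$x{\left(w \right)} = w^{2}$
$Q{\left(p,V \right)} = 2 V + 2 p$ ($Q{\left(p,V \right)} = \left(V + p\right) + \left(V + p\right) = 2 V + 2 p$)
$26447 - Q{\left(167,x{\left(W{\left(s{\left(3,5 \right)},m{\left(-1 \right)} \right)} \right)} \right)} = 26447 - \left(2 \left(8 - 1\right)^{2} + 2 \cdot 167\right) = 26447 - \left(2 \cdot 7^{2} + 334\right) = 26447 - \left(2 \cdot 49 + 334\right) = 26447 - \left(98 + 334\right) = 26447 - 432 = 26015$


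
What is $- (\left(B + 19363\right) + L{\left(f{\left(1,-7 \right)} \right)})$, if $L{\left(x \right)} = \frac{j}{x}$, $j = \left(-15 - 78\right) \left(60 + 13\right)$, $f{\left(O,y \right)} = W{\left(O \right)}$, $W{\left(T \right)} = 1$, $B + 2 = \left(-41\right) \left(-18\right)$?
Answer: $-13310$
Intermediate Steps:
$B = 736$ ($B = -2 - -738 = -2 + 738 = 736$)
$f{\left(O,y \right)} = 1$
$j = -6789$ ($j = \left(-93\right) 73 = -6789$)
$L{\left(x \right)} = - \frac{6789}{x}$
$- (\left(B + 19363\right) + L{\left(f{\left(1,-7 \right)} \right)}) = - (\left(736 + 19363\right) - \frac{6789}{1}) = - (20099 - 6789) = \left(-1\right) 13310 = -13310$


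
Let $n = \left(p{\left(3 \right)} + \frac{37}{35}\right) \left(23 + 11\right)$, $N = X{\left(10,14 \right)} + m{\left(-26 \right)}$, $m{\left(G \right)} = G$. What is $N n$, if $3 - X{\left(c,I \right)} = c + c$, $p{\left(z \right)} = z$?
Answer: $- \frac{207604}{35} \approx -5931.5$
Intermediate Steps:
$X{\left(c,I \right)} = 3 - 2 c$ ($X{\left(c,I \right)} = 3 - \left(c + c\right) = 3 - 2 c$)
$N = -43$ ($N = \left(3 - 20\right) - 26 = -17 - 26 = -43$)
$n = \frac{4828}{35}$ ($n = \left(3 + \frac{37}{35}\right) \left(23 + 11\right) = \left(3 + 37 \cdot \frac{1}{35}\right) 34 = \left(3 + \frac{37}{35}\right) 34 = \frac{142}{35} \cdot 34 = \frac{4828}{35} \approx 137.94$)
$N n = \left(-43\right) \frac{4828}{35} = - \frac{207604}{35}$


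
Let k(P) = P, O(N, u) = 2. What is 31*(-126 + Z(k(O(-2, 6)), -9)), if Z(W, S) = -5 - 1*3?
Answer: -4154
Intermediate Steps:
Z(W, S) = -8 (Z(W, S) = -5 - 3 = -8)
31*(-126 + Z(k(O(-2, 6)), -9)) = 31*(-126 - 8) = 31*(-134) = -4154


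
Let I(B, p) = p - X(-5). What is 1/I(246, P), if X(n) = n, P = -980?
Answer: -1/975 ≈ -0.0010256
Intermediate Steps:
I(B, p) = 5 + p (I(B, p) = p - 1*(-5) = p + 5 = 5 + p)
1/I(246, P) = 1/(5 - 980) = 1/(-975) = -1/975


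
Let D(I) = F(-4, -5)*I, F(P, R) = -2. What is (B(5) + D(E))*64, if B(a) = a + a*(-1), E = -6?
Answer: 768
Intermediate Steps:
B(a) = 0 (B(a) = a - a = 0)
D(I) = -2*I
(B(5) + D(E))*64 = (0 - 2*(-6))*64 = (0 + 12)*64 = 12*64 = 768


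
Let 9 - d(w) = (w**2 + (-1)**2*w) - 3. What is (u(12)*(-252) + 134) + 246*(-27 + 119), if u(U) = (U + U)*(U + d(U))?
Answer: 821102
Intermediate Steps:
d(w) = 12 - w - w**2 (d(w) = 9 - ((w**2 + (-1)**2*w) - 3) = 9 - ((w**2 + 1*w) - 3) = 9 - ((w**2 + w) - 3) = 9 - ((w + w**2) - 3) = 9 - (-3 + w + w**2) = 9 + (3 - w - w**2) = 12 - w - w**2)
u(U) = 2*U*(12 - U**2) (u(U) = (U + U)*(U + (12 - U - U**2)) = (2*U)*(12 - U**2) = 2*U*(12 - U**2))
(u(12)*(-252) + 134) + 246*(-27 + 119) = ((2*12*(12 - 1*12**2))*(-252) + 134) + 246*(-27 + 119) = ((2*12*(12 - 1*144))*(-252) + 134) + 246*92 = ((2*12*(12 - 144))*(-252) + 134) + 22632 = ((2*12*(-132))*(-252) + 134) + 22632 = (-3168*(-252) + 134) + 22632 = (798336 + 134) + 22632 = 798470 + 22632 = 821102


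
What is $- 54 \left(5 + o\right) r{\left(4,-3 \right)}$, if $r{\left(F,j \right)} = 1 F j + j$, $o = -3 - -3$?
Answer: $4050$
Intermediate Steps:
$o = 0$ ($o = -3 + 3 = 0$)
$r{\left(F,j \right)} = j + F j$ ($r{\left(F,j \right)} = F j + j = j + F j$)
$- 54 \left(5 + o\right) r{\left(4,-3 \right)} = - 54 \left(5 + 0\right) \left(- 3 \left(1 + 4\right)\right) = - 54 \cdot 5 \left(\left(-3\right) 5\right) = - 54 \cdot 5 \left(-15\right) = \left(-54\right) \left(-75\right) = 4050$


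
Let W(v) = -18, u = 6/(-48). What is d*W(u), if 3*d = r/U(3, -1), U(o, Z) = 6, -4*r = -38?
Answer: -19/2 ≈ -9.5000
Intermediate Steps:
r = 19/2 (r = -¼*(-38) = 19/2 ≈ 9.5000)
u = -⅛ (u = 6*(-1/48) = -⅛ ≈ -0.12500)
d = 19/36 (d = ((19/2)/6)/3 = ((19/2)*(⅙))/3 = (⅓)*(19/12) = 19/36 ≈ 0.52778)
d*W(u) = (19/36)*(-18) = -19/2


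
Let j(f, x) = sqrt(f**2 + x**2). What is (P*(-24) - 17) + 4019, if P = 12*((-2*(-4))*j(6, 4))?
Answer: 4002 - 4608*sqrt(13) ≈ -12612.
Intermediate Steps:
P = 192*sqrt(13) (P = 12*((-2*(-4))*sqrt(6**2 + 4**2)) = 12*(8*sqrt(36 + 16)) = 12*(8*sqrt(52)) = 12*(8*(2*sqrt(13))) = 12*(16*sqrt(13)) = 192*sqrt(13) ≈ 692.27)
(P*(-24) - 17) + 4019 = ((192*sqrt(13))*(-24) - 17) + 4019 = (-4608*sqrt(13) - 17) + 4019 = (-17 - 4608*sqrt(13)) + 4019 = 4002 - 4608*sqrt(13)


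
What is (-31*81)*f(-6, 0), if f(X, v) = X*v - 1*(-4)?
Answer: -10044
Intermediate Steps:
f(X, v) = 4 + X*v (f(X, v) = X*v + 4 = 4 + X*v)
(-31*81)*f(-6, 0) = (-31*81)*(4 - 6*0) = -2511*(4 + 0) = -2511*4 = -10044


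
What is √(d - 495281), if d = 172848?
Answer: I*√322433 ≈ 567.83*I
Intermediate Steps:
√(d - 495281) = √(172848 - 495281) = √(-322433) = I*√322433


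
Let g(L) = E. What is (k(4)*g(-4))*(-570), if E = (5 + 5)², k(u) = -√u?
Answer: 114000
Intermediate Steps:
E = 100 (E = 10² = 100)
g(L) = 100
(k(4)*g(-4))*(-570) = (-√4*100)*(-570) = (-1*2*100)*(-570) = -2*100*(-570) = -200*(-570) = 114000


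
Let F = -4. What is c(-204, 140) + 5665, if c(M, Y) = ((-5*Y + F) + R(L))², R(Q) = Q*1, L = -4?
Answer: 506929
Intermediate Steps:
R(Q) = Q
c(M, Y) = (-8 - 5*Y)² (c(M, Y) = ((-5*Y - 4) - 4)² = ((-4 - 5*Y) - 4)² = (-8 - 5*Y)²)
c(-204, 140) + 5665 = (8 + 5*140)² + 5665 = (8 + 700)² + 5665 = 708² + 5665 = 501264 + 5665 = 506929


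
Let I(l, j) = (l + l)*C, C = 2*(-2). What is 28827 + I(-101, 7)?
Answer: 29635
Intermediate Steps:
C = -4
I(l, j) = -8*l (I(l, j) = (l + l)*(-4) = (2*l)*(-4) = -8*l)
28827 + I(-101, 7) = 28827 - 8*(-101) = 28827 + 808 = 29635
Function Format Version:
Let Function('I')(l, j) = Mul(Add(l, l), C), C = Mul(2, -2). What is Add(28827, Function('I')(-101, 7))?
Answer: 29635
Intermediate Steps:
C = -4
Function('I')(l, j) = Mul(-8, l) (Function('I')(l, j) = Mul(Add(l, l), -4) = Mul(Mul(2, l), -4) = Mul(-8, l))
Add(28827, Function('I')(-101, 7)) = Add(28827, Mul(-8, -101)) = Add(28827, 808) = 29635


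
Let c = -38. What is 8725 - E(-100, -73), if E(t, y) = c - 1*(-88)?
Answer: 8675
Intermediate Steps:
E(t, y) = 50 (E(t, y) = -38 - 1*(-88) = -38 + 88 = 50)
8725 - E(-100, -73) = 8725 - 1*50 = 8725 - 50 = 8675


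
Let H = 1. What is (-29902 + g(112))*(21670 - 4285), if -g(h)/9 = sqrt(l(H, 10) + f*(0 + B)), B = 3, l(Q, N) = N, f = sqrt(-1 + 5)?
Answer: -520472130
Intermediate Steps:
f = 2 (f = sqrt(4) = 2)
g(h) = -36 (g(h) = -9*sqrt(10 + 2*(0 + 3)) = -9*sqrt(10 + 2*3) = -9*sqrt(10 + 6) = -9*sqrt(16) = -9*4 = -36)
(-29902 + g(112))*(21670 - 4285) = (-29902 - 36)*(21670 - 4285) = -29938*17385 = -520472130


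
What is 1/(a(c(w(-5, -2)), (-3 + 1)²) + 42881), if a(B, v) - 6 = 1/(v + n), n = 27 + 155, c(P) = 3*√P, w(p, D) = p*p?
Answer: 186/7976983 ≈ 2.3317e-5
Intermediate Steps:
w(p, D) = p²
n = 182
a(B, v) = 6 + 1/(182 + v) (a(B, v) = 6 + 1/(v + 182) = 6 + 1/(182 + v))
1/(a(c(w(-5, -2)), (-3 + 1)²) + 42881) = 1/((1093 + 6*(-3 + 1)²)/(182 + (-3 + 1)²) + 42881) = 1/((1093 + 6*(-2)²)/(182 + (-2)²) + 42881) = 1/((1093 + 6*4)/(182 + 4) + 42881) = 1/((1093 + 24)/186 + 42881) = 1/((1/186)*1117 + 42881) = 1/(1117/186 + 42881) = 1/(7976983/186) = 186/7976983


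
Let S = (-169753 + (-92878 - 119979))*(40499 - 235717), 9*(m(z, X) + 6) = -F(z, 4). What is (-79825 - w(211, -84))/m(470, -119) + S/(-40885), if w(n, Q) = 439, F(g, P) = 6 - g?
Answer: -3065340152456/1676285 ≈ -1.8287e+6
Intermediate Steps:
m(z, X) = -20/3 + z/9 (m(z, X) = -6 + (-(6 - z))/9 = -6 + (-6 + z)/9 = -6 + (-⅔ + z/9) = -20/3 + z/9)
S = 74692358980 (S = (-169753 - 212857)*(-195218) = -382610*(-195218) = 74692358980)
(-79825 - w(211, -84))/m(470, -119) + S/(-40885) = (-79825 - 1*439)/(-20/3 + (⅑)*470) + 74692358980/(-40885) = (-79825 - 439)/(-20/3 + 470/9) + 74692358980*(-1/40885) = -80264/410/9 - 14938471796/8177 = -80264*9/410 - 14938471796/8177 = -361188/205 - 14938471796/8177 = -3065340152456/1676285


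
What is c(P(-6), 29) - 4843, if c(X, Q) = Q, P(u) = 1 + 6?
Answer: -4814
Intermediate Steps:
P(u) = 7
c(P(-6), 29) - 4843 = 29 - 4843 = -4814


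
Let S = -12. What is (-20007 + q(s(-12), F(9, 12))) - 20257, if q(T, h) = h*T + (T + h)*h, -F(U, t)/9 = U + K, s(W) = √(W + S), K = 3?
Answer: -28600 - 432*I*√6 ≈ -28600.0 - 1058.2*I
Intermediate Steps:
s(W) = √(-12 + W) (s(W) = √(W - 12) = √(-12 + W))
F(U, t) = -27 - 9*U (F(U, t) = -9*(U + 3) = -9*(3 + U) = -27 - 9*U)
q(T, h) = T*h + h*(T + h)
(-20007 + q(s(-12), F(9, 12))) - 20257 = (-20007 + (-27 - 9*9)*((-27 - 9*9) + 2*√(-12 - 12))) - 20257 = (-20007 + (-27 - 81)*((-27 - 81) + 2*√(-24))) - 20257 = (-20007 - 108*(-108 + 2*(2*I*√6))) - 20257 = (-20007 - 108*(-108 + 4*I*√6)) - 20257 = (-20007 + (11664 - 432*I*√6)) - 20257 = (-8343 - 432*I*√6) - 20257 = -28600 - 432*I*√6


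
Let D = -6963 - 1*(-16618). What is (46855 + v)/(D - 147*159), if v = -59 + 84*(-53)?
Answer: -21172/6859 ≈ -3.0867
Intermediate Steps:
v = -4511 (v = -59 - 4452 = -4511)
D = 9655 (D = -6963 + 16618 = 9655)
(46855 + v)/(D - 147*159) = (46855 - 4511)/(9655 - 147*159) = 42344/(9655 - 23373) = 42344/(-13718) = 42344*(-1/13718) = -21172/6859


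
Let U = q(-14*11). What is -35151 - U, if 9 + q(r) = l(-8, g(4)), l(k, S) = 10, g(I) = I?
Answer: -35152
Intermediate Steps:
q(r) = 1 (q(r) = -9 + 10 = 1)
U = 1
-35151 - U = -35151 - 1*1 = -35151 - 1 = -35152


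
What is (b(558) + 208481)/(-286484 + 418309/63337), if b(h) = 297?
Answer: -13223372186/18144618799 ≈ -0.72878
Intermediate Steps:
(b(558) + 208481)/(-286484 + 418309/63337) = (297 + 208481)/(-286484 + 418309/63337) = 208778/(-286484 + 418309*(1/63337)) = 208778/(-286484 + 418309/63337) = 208778/(-18144618799/63337) = 208778*(-63337/18144618799) = -13223372186/18144618799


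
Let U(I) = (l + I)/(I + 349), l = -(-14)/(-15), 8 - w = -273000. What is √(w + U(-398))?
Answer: 4*√188125185/105 ≈ 522.51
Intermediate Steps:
w = 273008 (w = 8 - 1*(-273000) = 8 + 273000 = 273008)
l = -14/15 (l = -(-14)*(-1)/15 = -14*1/15 = -14/15 ≈ -0.93333)
U(I) = (-14/15 + I)/(349 + I) (U(I) = (-14/15 + I)/(I + 349) = (-14/15 + I)/(349 + I))
√(w + U(-398)) = √(273008 + (-14/15 - 398)/(349 - 398)) = √(273008 - 5984/15/(-49)) = √(273008 - 1/49*(-5984/15)) = √(273008 + 5984/735) = √(200666864/735) = 4*√188125185/105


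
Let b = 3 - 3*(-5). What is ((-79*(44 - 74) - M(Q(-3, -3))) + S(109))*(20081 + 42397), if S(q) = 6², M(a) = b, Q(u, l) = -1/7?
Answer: 149197464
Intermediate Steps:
Q(u, l) = -⅐ (Q(u, l) = -1*⅐ = -⅐)
b = 18 (b = 3 + 15 = 18)
M(a) = 18
S(q) = 36
((-79*(44 - 74) - M(Q(-3, -3))) + S(109))*(20081 + 42397) = ((-79*(44 - 74) - 1*18) + 36)*(20081 + 42397) = ((-79*(-30) - 18) + 36)*62478 = ((2370 - 18) + 36)*62478 = (2352 + 36)*62478 = 2388*62478 = 149197464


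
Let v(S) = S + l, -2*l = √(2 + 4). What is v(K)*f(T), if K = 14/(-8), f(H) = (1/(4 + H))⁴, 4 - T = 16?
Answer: -7/16384 - √6/8192 ≈ -0.00072626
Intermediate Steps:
T = -12 (T = 4 - 1*16 = 4 - 16 = -12)
f(H) = (4 + H)⁻⁴
K = -7/4 (K = 14*(-⅛) = -7/4 ≈ -1.7500)
l = -√6/2 (l = -√(2 + 4)/2 = -√6/2 ≈ -1.2247)
v(S) = S - √6/2
v(K)*f(T) = (-7/4 - √6/2)/(4 - 12)⁴ = (-7/4 - √6/2)/(-8)⁴ = (-7/4 - √6/2)*(1/4096) = -7/16384 - √6/8192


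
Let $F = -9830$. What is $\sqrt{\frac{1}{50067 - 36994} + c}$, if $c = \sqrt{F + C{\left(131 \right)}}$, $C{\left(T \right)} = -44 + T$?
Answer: $\frac{\sqrt{13073 + 170903329 i \sqrt{9743}}}{13073} \approx 7.0252 + 7.0252 i$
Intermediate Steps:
$c = i \sqrt{9743}$ ($c = \sqrt{-9830 + \left(-44 + 131\right)} = \sqrt{-9830 + 87} = \sqrt{-9743} = i \sqrt{9743} \approx 98.707 i$)
$\sqrt{\frac{1}{50067 - 36994} + c} = \sqrt{\frac{1}{50067 - 36994} + i \sqrt{9743}} = \sqrt{\frac{1}{13073} + i \sqrt{9743}}$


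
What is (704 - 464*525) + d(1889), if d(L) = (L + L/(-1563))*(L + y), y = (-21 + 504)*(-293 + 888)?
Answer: 853157424884/1563 ≈ 5.4585e+8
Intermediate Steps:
y = 287385 (y = 483*595 = 287385)
d(L) = 1562*L*(287385 + L)/1563 (d(L) = (L + L/(-1563))*(L + 287385) = (L + L*(-1/1563))*(287385 + L) = (L - L/1563)*(287385 + L) = (1562*L/1563)*(287385 + L) = 1562*L*(287385 + L)/1563)
(704 - 464*525) + d(1889) = (704 - 464*525) + (1562/1563)*1889*(287385 + 1889) = (704 - 243600) + (1562/1563)*1889*289274 = -242896 + 853537071332/1563 = 853157424884/1563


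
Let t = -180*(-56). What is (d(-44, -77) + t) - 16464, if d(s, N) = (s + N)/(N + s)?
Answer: -6383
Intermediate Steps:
d(s, N) = 1 (d(s, N) = (N + s)/(N + s) = 1)
t = 10080
(d(-44, -77) + t) - 16464 = (1 + 10080) - 16464 = 10081 - 16464 = -6383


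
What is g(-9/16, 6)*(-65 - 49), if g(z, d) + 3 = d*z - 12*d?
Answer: 35739/4 ≈ 8934.8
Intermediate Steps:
g(z, d) = -3 - 12*d + d*z (g(z, d) = -3 + (d*z - 12*d) = -3 + (-12*d + d*z) = -3 - 12*d + d*z)
g(-9/16, 6)*(-65 - 49) = (-3 - 12*6 + 6*(-9/16))*(-65 - 49) = (-3 - 72 + 6*(-9*1/16))*(-114) = (-3 - 72 + 6*(-9/16))*(-114) = (-3 - 72 - 27/8)*(-114) = -627/8*(-114) = 35739/4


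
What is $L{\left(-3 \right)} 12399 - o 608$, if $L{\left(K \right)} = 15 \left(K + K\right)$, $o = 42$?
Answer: $-1141446$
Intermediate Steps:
$L{\left(K \right)} = 30 K$ ($L{\left(K \right)} = 15 \cdot 2 K = 30 K$)
$L{\left(-3 \right)} 12399 - o 608 = 30 \left(-3\right) 12399 - 42 \cdot 608 = \left(-90\right) 12399 - 25536 = -1115910 - 25536 = -1141446$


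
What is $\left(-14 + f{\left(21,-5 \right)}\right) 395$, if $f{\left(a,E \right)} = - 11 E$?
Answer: $16195$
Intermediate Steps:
$\left(-14 + f{\left(21,-5 \right)}\right) 395 = \left(-14 - -55\right) 395 = \left(-14 + 55\right) 395 = 41 \cdot 395 = 16195$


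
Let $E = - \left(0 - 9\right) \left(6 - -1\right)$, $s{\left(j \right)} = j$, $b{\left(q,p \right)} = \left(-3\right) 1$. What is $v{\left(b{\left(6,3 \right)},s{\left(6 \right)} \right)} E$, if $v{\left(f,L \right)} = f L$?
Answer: $-1134$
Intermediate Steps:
$b{\left(q,p \right)} = -3$
$v{\left(f,L \right)} = L f$
$E = 63$ ($E = - \left(-9\right) \left(6 + 1\right) = - \left(-9\right) 7 = \left(-1\right) \left(-63\right) = 63$)
$v{\left(b{\left(6,3 \right)},s{\left(6 \right)} \right)} E = 6 \left(-3\right) 63 = \left(-18\right) 63 = -1134$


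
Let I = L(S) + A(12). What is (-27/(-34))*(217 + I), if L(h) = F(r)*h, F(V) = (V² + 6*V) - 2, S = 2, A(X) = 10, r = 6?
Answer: 9909/34 ≈ 291.44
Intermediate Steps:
F(V) = -2 + V² + 6*V
L(h) = 70*h (L(h) = (-2 + 6² + 6*6)*h = (-2 + 36 + 36)*h = 70*h)
I = 150 (I = 70*2 + 10 = 140 + 10 = 150)
(-27/(-34))*(217 + I) = (-27/(-34))*(217 + 150) = -27*(-1/34)*367 = (27/34)*367 = 9909/34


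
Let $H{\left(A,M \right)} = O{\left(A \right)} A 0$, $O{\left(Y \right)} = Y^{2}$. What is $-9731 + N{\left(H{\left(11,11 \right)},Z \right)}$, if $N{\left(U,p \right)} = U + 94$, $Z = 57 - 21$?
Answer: $-9637$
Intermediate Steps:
$H{\left(A,M \right)} = 0$ ($H{\left(A,M \right)} = A^{2} A 0 = A^{3} \cdot 0 = 0$)
$Z = 36$
$N{\left(U,p \right)} = 94 + U$
$-9731 + N{\left(H{\left(11,11 \right)},Z \right)} = -9731 + \left(94 + 0\right) = -9731 + 94 = -9637$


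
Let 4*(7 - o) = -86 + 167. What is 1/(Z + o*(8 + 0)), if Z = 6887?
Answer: 1/6781 ≈ 0.00014747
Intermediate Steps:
o = -53/4 (o = 7 - (-86 + 167)/4 = 7 - 1/4*81 = 7 - 81/4 = -53/4 ≈ -13.250)
1/(Z + o*(8 + 0)) = 1/(6887 - 53*(8 + 0)/4) = 1/(6887 - 53/4*8) = 1/(6887 - 106) = 1/6781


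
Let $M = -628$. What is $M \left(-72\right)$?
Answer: $45216$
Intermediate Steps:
$M \left(-72\right) = \left(-628\right) \left(-72\right) = 45216$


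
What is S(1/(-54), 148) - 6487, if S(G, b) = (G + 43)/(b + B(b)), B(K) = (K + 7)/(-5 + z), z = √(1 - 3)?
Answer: -135219111893/20845782 + 359755*I*√2/20845782 ≈ -6486.6 + 0.024406*I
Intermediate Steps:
z = I*√2 (z = √(-2) = I*√2 ≈ 1.4142*I)
B(K) = (7 + K)/(-5 + I*√2) (B(K) = (K + 7)/(-5 + I*√2) = (7 + K)/(-5 + I*√2))
S(G, b) = (43 + G)/(b - (7 + b)/(5 - I*√2)) (S(G, b) = (G + 43)/(b - (7 + b)/(5 - I*√2)) = (43 + G)/(b - (7 + b)/(5 - I*√2)))
S(1/(-54), 148) - 6487 = (5 - I*√2)*(43 + 1/(-54))/(-7 - 1*148 + 148*(5 - I*√2)) - 6487 = (5 - I*√2)*(43 - 1/54)/(-7 - 148 + (740 - 148*I*√2)) - 6487 = (5 - I*√2)*(2321/54)/(585 - 148*I*√2) - 6487 = 2321*(5 - I*√2)/(54*(585 - 148*I*√2)) - 6487 = -6487 + 2321*(5 - I*√2)/(54*(585 - 148*I*√2))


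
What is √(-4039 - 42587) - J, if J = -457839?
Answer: 457839 + I*√46626 ≈ 4.5784e+5 + 215.93*I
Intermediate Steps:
√(-4039 - 42587) - J = √(-4039 - 42587) - 1*(-457839) = √(-46626) + 457839 = I*√46626 + 457839 = 457839 + I*√46626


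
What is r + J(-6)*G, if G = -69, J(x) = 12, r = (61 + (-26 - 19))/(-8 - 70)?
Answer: -32300/39 ≈ -828.21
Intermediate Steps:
r = -8/39 (r = (61 - 45)/(-78) = 16*(-1/78) = -8/39 ≈ -0.20513)
r + J(-6)*G = -8/39 + 12*(-69) = -8/39 - 828 = -32300/39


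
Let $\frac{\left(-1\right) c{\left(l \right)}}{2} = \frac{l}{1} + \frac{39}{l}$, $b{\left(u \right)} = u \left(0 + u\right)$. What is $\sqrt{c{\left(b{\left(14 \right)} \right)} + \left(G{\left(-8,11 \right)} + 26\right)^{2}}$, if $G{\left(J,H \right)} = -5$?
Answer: $\frac{\sqrt{9526}}{14} \approx 6.9715$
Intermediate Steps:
$b{\left(u \right)} = u^{2}$ ($b{\left(u \right)} = u u = u^{2}$)
$c{\left(l \right)} = - \frac{78}{l} - 2 l$ ($c{\left(l \right)} = - 2 \left(\frac{l}{1} + \frac{39}{l}\right) = - 2 \left(l 1 + \frac{39}{l}\right) = - 2 \left(l + \frac{39}{l}\right) = - \frac{78}{l} - 2 l$)
$\sqrt{c{\left(b{\left(14 \right)} \right)} + \left(G{\left(-8,11 \right)} + 26\right)^{2}} = \sqrt{\left(- \frac{78}{14^{2}} - 2 \cdot 14^{2}\right) + \left(-5 + 26\right)^{2}} = \sqrt{\left(- \frac{78}{196} - 392\right) + 21^{2}} = \sqrt{\left(\left(-78\right) \frac{1}{196} - 392\right) + 441} = \sqrt{\left(- \frac{39}{98} - 392\right) + 441} = \sqrt{- \frac{38455}{98} + 441} = \sqrt{\frac{4763}{98}} = \frac{\sqrt{9526}}{14}$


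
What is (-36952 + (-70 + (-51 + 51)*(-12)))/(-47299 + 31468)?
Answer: 37022/15831 ≈ 2.3386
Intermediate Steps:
(-36952 + (-70 + (-51 + 51)*(-12)))/(-47299 + 31468) = (-36952 + (-70 + 0*(-12)))/(-15831) = (-36952 + (-70 + 0))*(-1/15831) = (-36952 - 70)*(-1/15831) = -37022*(-1/15831) = 37022/15831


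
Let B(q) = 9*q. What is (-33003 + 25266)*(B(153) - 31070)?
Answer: 229734741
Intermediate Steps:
(-33003 + 25266)*(B(153) - 31070) = (-33003 + 25266)*(9*153 - 31070) = -7737*(1377 - 31070) = -7737*(-29693) = 229734741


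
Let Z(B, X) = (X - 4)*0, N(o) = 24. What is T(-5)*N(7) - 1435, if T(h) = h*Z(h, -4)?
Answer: -1435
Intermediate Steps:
Z(B, X) = 0 (Z(B, X) = (-4 + X)*0 = 0)
T(h) = 0 (T(h) = h*0 = 0)
T(-5)*N(7) - 1435 = 0*24 - 1435 = 0 - 1435 = -1435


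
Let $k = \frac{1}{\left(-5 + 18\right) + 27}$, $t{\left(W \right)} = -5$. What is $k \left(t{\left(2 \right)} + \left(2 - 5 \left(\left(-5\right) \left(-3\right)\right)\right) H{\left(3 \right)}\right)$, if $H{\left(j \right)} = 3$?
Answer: $- \frac{28}{5} \approx -5.6$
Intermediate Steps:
$k = \frac{1}{40}$ ($k = \frac{1}{13 + 27} = \frac{1}{40} \approx 0.025$)
$k \left(t{\left(2 \right)} + \left(2 - 5 \left(\left(-5\right) \left(-3\right)\right)\right) H{\left(3 \right)}\right) = \frac{-5 + \left(2 - 5 \left(\left(-5\right) \left(-3\right)\right)\right) 3}{40} = \frac{-5 + \left(2 - 75\right) 3}{40} = \frac{-5 - 219}{40} = \frac{1}{40} \left(-224\right) = - \frac{28}{5}$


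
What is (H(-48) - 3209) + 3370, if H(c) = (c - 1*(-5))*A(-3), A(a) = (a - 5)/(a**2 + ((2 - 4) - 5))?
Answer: 333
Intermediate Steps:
A(a) = (-5 + a)/(-7 + a**2) (A(a) = (-5 + a)/(a**2 + (-2 - 5)) = (-5 + a)/(a**2 - 7) = (-5 + a)/(-7 + a**2))
H(c) = -20 - 4*c (H(c) = (c - 1*(-5))*((-5 - 3)/(-7 + (-3)**2)) = (c + 5)*(-8/(-7 + 9)) = (5 + c)*(-8/2) = (5 + c)*((1/2)*(-8)) = (5 + c)*(-4) = -20 - 4*c)
(H(-48) - 3209) + 3370 = ((-20 - 4*(-48)) - 3209) + 3370 = ((-20 + 192) - 3209) + 3370 = (172 - 3209) + 3370 = -3037 + 3370 = 333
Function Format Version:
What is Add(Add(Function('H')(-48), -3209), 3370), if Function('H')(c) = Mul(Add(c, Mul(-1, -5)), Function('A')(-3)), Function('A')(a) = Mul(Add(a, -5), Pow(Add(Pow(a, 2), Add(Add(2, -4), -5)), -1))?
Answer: 333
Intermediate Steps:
Function('A')(a) = Mul(Pow(Add(-7, Pow(a, 2)), -1), Add(-5, a)) (Function('A')(a) = Mul(Add(-5, a), Pow(Add(Pow(a, 2), Add(-2, -5)), -1)) = Mul(Add(-5, a), Pow(Add(Pow(a, 2), -7), -1)) = Mul(Add(-5, a), Pow(Add(-7, Pow(a, 2)), -1)) = Mul(Pow(Add(-7, Pow(a, 2)), -1), Add(-5, a)))
Function('H')(c) = Add(-20, Mul(-4, c)) (Function('H')(c) = Mul(Add(c, Mul(-1, -5)), Mul(Pow(Add(-7, Pow(-3, 2)), -1), Add(-5, -3))) = Mul(Add(c, 5), Mul(Pow(Add(-7, 9), -1), -8)) = Mul(Add(5, c), Mul(Pow(2, -1), -8)) = Mul(Add(5, c), Mul(Rational(1, 2), -8)) = Mul(Add(5, c), -4) = Add(-20, Mul(-4, c)))
Add(Add(Function('H')(-48), -3209), 3370) = Add(Add(Add(-20, Mul(-4, -48)), -3209), 3370) = Add(Add(Add(-20, 192), -3209), 3370) = Add(Add(172, -3209), 3370) = Add(-3037, 3370) = 333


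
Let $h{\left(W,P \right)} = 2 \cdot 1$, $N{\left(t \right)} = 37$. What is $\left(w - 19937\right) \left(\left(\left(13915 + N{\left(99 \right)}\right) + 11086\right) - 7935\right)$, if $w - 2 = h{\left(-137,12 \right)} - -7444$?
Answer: $-213599367$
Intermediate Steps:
$h{\left(W,P \right)} = 2$
$w = 7448$ ($w = 2 + \left(2 - -7444\right) = 2 + \left(2 + 7444\right) = 2 + 7446 = 7448$)
$\left(w - 19937\right) \left(\left(\left(13915 + N{\left(99 \right)}\right) + 11086\right) - 7935\right) = \left(7448 - 19937\right) \left(\left(\left(13915 + 37\right) + 11086\right) - 7935\right) = - 12489 \left(\left(13952 + 11086\right) - 7935\right) = - 12489 \left(25038 - 7935\right) = \left(-12489\right) 17103 = -213599367$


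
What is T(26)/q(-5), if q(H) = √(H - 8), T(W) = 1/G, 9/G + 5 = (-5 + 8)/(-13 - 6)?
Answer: 98*I*√13/2223 ≈ 0.15895*I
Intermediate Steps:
G = -171/98 (G = 9/(-5 + (-5 + 8)/(-13 - 6)) = 9/(-5 + 3/(-19)) = 9/(-5 + 3*(-1/19)) = 9/(-5 - 3/19) = 9/(-98/19) = 9*(-19/98) = -171/98 ≈ -1.7449)
T(W) = -98/171 (T(W) = 1/(-171/98) = -98/171)
q(H) = √(-8 + H)
T(26)/q(-5) = -98/(171*√(-8 - 5)) = -98*(-I*√13/13)/171 = -(-98)*I*√13/2223 = 98*I*√13/2223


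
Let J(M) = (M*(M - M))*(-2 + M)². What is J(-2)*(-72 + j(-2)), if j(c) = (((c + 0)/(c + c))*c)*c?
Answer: 0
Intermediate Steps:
j(c) = c²/2 (j(c) = ((c/((2*c)))*c)*c = ((c*(1/(2*c)))*c)*c = (c/2)*c = c²/2)
J(M) = 0 (J(M) = (M*0)*(-2 + M)² = 0*(-2 + M)² = 0)
J(-2)*(-72 + j(-2)) = 0*(-72 + (½)*(-2)²) = 0*(-72 + (½)*4) = 0*(-72 + 2) = 0*(-70) = 0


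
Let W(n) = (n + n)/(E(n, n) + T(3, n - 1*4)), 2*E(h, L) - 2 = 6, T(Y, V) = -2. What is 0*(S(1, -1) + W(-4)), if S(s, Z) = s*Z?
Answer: 0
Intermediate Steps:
E(h, L) = 4 (E(h, L) = 1 + (½)*6 = 1 + 3 = 4)
S(s, Z) = Z*s
W(n) = n (W(n) = (n + n)/(4 - 2) = (2*n)/2 = (2*n)*(½) = n)
0*(S(1, -1) + W(-4)) = 0*(-1*1 - 4) = 0*(-1 - 4) = 0*(-5) = 0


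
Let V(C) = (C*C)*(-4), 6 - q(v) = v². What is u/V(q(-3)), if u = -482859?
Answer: 53651/4 ≈ 13413.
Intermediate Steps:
q(v) = 6 - v²
V(C) = -4*C² (V(C) = C²*(-4) = -4*C²)
u/V(q(-3)) = -482859*(-1/(4*(6 - 1*(-3)²)²)) = -482859*(-1/(4*(6 - 1*9)²)) = -482859*(-1/(4*(6 - 9)²)) = -482859/((-4*(-3)²)) = -482859/((-4*9)) = -482859/(-36) = -482859*(-1/36) = 53651/4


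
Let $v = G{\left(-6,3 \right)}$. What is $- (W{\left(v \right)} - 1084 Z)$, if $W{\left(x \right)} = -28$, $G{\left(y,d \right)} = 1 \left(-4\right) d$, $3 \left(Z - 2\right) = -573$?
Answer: $-204848$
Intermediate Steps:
$Z = -189$ ($Z = 2 + \frac{1}{3} \left(-573\right) = 2 - 191 = -189$)
$G{\left(y,d \right)} = - 4 d$
$v = -12$ ($v = \left(-4\right) 3 = -12$)
$- (W{\left(v \right)} - 1084 Z) = - (-28 - -204876) = - (-28 + 204876) = \left(-1\right) 204848 = -204848$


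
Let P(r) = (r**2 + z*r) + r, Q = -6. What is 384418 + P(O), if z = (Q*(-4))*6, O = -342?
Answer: 451792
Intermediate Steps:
z = 144 (z = -6*(-4)*6 = 24*6 = 144)
P(r) = r**2 + 145*r (P(r) = (r**2 + 144*r) + r = r**2 + 145*r)
384418 + P(O) = 384418 - 342*(145 - 342) = 384418 - 342*(-197) = 384418 + 67374 = 451792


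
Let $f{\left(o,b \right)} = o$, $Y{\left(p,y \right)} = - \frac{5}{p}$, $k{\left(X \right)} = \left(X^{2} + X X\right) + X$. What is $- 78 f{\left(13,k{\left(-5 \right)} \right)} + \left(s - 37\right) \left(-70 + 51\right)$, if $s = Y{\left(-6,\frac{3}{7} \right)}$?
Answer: $- \frac{1961}{6} \approx -326.83$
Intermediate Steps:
$k{\left(X \right)} = X + 2 X^{2}$ ($k{\left(X \right)} = \left(X^{2} + X^{2}\right) + X = 2 X^{2} + X = X + 2 X^{2}$)
$s = \frac{5}{6}$ ($s = - \frac{5}{-6} = \left(-5\right) \left(- \frac{1}{6}\right) = \frac{5}{6} \approx 0.83333$)
$- 78 f{\left(13,k{\left(-5 \right)} \right)} + \left(s - 37\right) \left(-70 + 51\right) = \left(-78\right) 13 + \left(\frac{5}{6} - 37\right) \left(-70 + 51\right) = -1014 - - \frac{4123}{6} = -1014 + \frac{4123}{6} = - \frac{1961}{6}$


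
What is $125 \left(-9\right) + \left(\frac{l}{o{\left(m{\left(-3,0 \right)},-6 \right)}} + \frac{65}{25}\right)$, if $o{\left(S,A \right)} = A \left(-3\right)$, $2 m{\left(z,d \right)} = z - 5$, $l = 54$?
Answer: $- \frac{5597}{5} \approx -1119.4$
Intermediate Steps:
$m{\left(z,d \right)} = - \frac{5}{2} + \frac{z}{2}$ ($m{\left(z,d \right)} = \frac{z - 5}{2} = \frac{-5 + z}{2} = - \frac{5}{2} + \frac{z}{2}$)
$o{\left(S,A \right)} = - 3 A$
$125 \left(-9\right) + \left(\frac{l}{o{\left(m{\left(-3,0 \right)},-6 \right)}} + \frac{65}{25}\right) = 125 \left(-9\right) + \left(\frac{54}{\left(-3\right) \left(-6\right)} + \frac{65}{25}\right) = -1125 + \left(\frac{54}{18} + 65 \cdot \frac{1}{25}\right) = -1125 + \left(54 \cdot \frac{1}{18} + \frac{13}{5}\right) = -1125 + \left(3 + \frac{13}{5}\right) = -1125 + \frac{28}{5} = - \frac{5597}{5}$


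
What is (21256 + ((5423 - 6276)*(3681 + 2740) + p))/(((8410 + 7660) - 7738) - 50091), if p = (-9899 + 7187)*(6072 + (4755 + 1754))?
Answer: 39575529/41759 ≈ 947.71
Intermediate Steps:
p = -34119672 (p = -2712*(6072 + 6509) = -2712*12581 = -34119672)
(21256 + ((5423 - 6276)*(3681 + 2740) + p))/(((8410 + 7660) - 7738) - 50091) = (21256 + ((5423 - 6276)*(3681 + 2740) - 34119672))/(((8410 + 7660) - 7738) - 50091) = (21256 + (-853*6421 - 34119672))/((16070 - 7738) - 50091) = (21256 + (-5477113 - 34119672))/(8332 - 50091) = (21256 - 39596785)/(-41759) = -39575529*(-1/41759) = 39575529/41759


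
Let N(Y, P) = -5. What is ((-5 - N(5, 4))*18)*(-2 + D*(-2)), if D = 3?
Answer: 0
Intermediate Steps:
((-5 - N(5, 4))*18)*(-2 + D*(-2)) = ((-5 - 1*(-5))*18)*(-2 + 3*(-2)) = ((-5 + 5)*18)*(-2 - 6) = (0*18)*(-8) = 0*(-8) = 0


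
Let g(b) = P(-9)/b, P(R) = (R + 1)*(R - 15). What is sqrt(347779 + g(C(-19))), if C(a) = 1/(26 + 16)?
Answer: sqrt(355843) ≈ 596.53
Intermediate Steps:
P(R) = (1 + R)*(-15 + R)
C(a) = 1/42
g(b) = 192/b (g(b) = (-15 + (-9)**2 - 14*(-9))/b = (-15 + 81 + 126)/b = 192/b)
sqrt(347779 + g(C(-19))) = sqrt(347779 + 192/(1/42)) = sqrt(347779 + 192*42) = sqrt(347779 + 8064) = sqrt(355843)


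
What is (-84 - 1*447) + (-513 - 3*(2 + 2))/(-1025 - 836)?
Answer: -987666/1861 ≈ -530.72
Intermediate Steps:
(-84 - 1*447) + (-513 - 3*(2 + 2))/(-1025 - 836) = (-84 - 447) + (-513 - 3*4)/(-1861) = -531 - (-513 - 12)/1861 = -531 - 1/1861*(-525) = -531 + 525/1861 = -987666/1861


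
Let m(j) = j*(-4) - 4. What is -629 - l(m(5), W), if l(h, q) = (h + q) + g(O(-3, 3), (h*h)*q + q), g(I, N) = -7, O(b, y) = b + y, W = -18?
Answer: -580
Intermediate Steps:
m(j) = -4 - 4*j (m(j) = -4*j - 4 = -4 - 4*j)
l(h, q) = -7 + h + q (l(h, q) = (h + q) - 7 = -7 + h + q)
-629 - l(m(5), W) = -629 - (-7 + (-4 - 4*5) - 18) = -629 - (-7 + (-4 - 20) - 18) = -629 - (-7 - 24 - 18) = -629 - 1*(-49) = -629 + 49 = -580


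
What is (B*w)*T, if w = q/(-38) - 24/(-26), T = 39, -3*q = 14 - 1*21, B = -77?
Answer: -98329/38 ≈ -2587.6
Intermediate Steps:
q = 7/3 (q = -(14 - 1*21)/3 = -(14 - 21)/3 = -⅓*(-7) = 7/3 ≈ 2.3333)
w = 1277/1482 (w = (7/3)/(-38) - 24/(-26) = (7/3)*(-1/38) - 24*(-1/26) = -7/114 + 12/13 = 1277/1482 ≈ 0.86167)
(B*w)*T = -77*1277/1482*39 = -98329/1482*39 = -98329/38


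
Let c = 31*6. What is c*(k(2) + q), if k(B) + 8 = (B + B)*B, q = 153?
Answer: 28458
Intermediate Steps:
c = 186
k(B) = -8 + 2*B² (k(B) = -8 + (B + B)*B = -8 + (2*B)*B = -8 + 2*B²)
c*(k(2) + q) = 186*((-8 + 2*2²) + 153) = 186*((-8 + 2*4) + 153) = 186*((-8 + 8) + 153) = 186*(0 + 153) = 186*153 = 28458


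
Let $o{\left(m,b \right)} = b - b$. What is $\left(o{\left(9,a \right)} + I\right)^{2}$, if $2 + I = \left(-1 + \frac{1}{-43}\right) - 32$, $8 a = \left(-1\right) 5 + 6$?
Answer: $\frac{2268036}{1849} \approx 1226.6$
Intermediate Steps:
$a = \frac{1}{8}$ ($a = \frac{\left(-1\right) 5 + 6}{8} = \frac{-5 + 6}{8} = \frac{1}{8} \cdot 1 = \frac{1}{8} \approx 0.125$)
$o{\left(m,b \right)} = 0$
$I = - \frac{1506}{43}$ ($I = -2 - \left(33 + \frac{1}{43}\right) = -2 - \frac{1420}{43} = - \frac{1506}{43} \approx -35.023$)
$\left(o{\left(9,a \right)} + I\right)^{2} = \left(0 - \frac{1506}{43}\right)^{2} = \left(- \frac{1506}{43}\right)^{2} = \frac{2268036}{1849}$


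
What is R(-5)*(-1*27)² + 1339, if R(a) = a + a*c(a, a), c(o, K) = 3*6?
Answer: -67916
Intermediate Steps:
c(o, K) = 18
R(a) = 19*a (R(a) = a + a*18 = a + 18*a = 19*a)
R(-5)*(-1*27)² + 1339 = (19*(-5))*(-1*27)² + 1339 = -95*(-27)² + 1339 = -95*729 + 1339 = -69255 + 1339 = -67916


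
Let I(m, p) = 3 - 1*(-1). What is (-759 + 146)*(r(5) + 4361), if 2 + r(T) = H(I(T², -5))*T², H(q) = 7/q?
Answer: -10795543/4 ≈ -2.6989e+6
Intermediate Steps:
I(m, p) = 4 (I(m, p) = 3 + 1 = 4)
r(T) = -2 + 7*T²/4 (r(T) = -2 + (7/4)*T² = -2 + (7*(¼))*T² = -2 + 7*T²/4)
(-759 + 146)*(r(5) + 4361) = (-759 + 146)*((-2 + (7/4)*5²) + 4361) = -613*((-2 + (7/4)*25) + 4361) = -613*((-2 + 175/4) + 4361) = -613*(167/4 + 4361) = -613*17611/4 = -10795543/4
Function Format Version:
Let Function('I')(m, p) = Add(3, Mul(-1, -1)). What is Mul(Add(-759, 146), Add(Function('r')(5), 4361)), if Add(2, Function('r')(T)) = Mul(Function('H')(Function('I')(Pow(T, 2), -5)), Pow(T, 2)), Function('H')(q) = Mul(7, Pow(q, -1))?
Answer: Rational(-10795543, 4) ≈ -2.6989e+6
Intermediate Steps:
Function('I')(m, p) = 4 (Function('I')(m, p) = Add(3, 1) = 4)
Function('r')(T) = Add(-2, Mul(Rational(7, 4), Pow(T, 2))) (Function('r')(T) = Add(-2, Mul(Mul(7, Pow(4, -1)), Pow(T, 2))) = Add(-2, Mul(Mul(7, Rational(1, 4)), Pow(T, 2))) = Add(-2, Mul(Rational(7, 4), Pow(T, 2))))
Mul(Add(-759, 146), Add(Function('r')(5), 4361)) = Mul(Add(-759, 146), Add(Add(-2, Mul(Rational(7, 4), Pow(5, 2))), 4361)) = Mul(-613, Add(Add(-2, Mul(Rational(7, 4), 25)), 4361)) = Mul(-613, Add(Add(-2, Rational(175, 4)), 4361)) = Mul(-613, Add(Rational(167, 4), 4361)) = Mul(-613, Rational(17611, 4)) = Rational(-10795543, 4)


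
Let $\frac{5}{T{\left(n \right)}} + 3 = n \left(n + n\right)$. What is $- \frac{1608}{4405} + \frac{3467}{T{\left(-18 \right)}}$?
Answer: $\frac{1970103807}{4405} \approx 4.4724 \cdot 10^{5}$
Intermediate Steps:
$T{\left(n \right)} = \frac{5}{-3 + 2 n^{2}}$ ($T{\left(n \right)} = \frac{5}{-3 + n \left(n + n\right)} = \frac{5}{-3 + n 2 n} = \frac{5}{-3 + 2 n^{2}}$)
$- \frac{1608}{4405} + \frac{3467}{T{\left(-18 \right)}} = - \frac{1608}{4405} + \frac{3467}{5 \frac{1}{-3 + 2 \left(-18\right)^{2}}} = \left(-1608\right) \frac{1}{4405} + \frac{3467}{5 \frac{1}{-3 + 2 \cdot 324}} = - \frac{1608}{4405} + \frac{3467}{5 \frac{1}{-3 + 648}} = - \frac{1608}{4405} + \frac{3467}{5 \cdot \frac{1}{645}} = - \frac{1608}{4405} + 3467 \frac{1}{\frac{1}{129}} = - \frac{1608}{4405} + 3467 \cdot 129 = - \frac{1608}{4405} + 447243 = \frac{1970103807}{4405}$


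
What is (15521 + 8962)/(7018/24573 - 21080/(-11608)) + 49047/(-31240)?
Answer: 27267336536166429/2340906076520 ≈ 11648.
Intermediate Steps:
(15521 + 8962)/(7018/24573 - 21080/(-11608)) + 49047/(-31240) = 24483/(7018*(1/24573) - 21080*(-1/11608)) + 49047*(-1/31240) = 24483/(7018/24573 + 2635/1451) - 49047/31240 = 24483/(74932973/35655423) - 49047/31240 = 24483*(35655423/74932973) - 49047/31240 = 872951721309/74932973 - 49047/31240 = 27267336536166429/2340906076520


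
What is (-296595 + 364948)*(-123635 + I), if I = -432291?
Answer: -37999209878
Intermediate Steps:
(-296595 + 364948)*(-123635 + I) = (-296595 + 364948)*(-123635 - 432291) = 68353*(-555926) = -37999209878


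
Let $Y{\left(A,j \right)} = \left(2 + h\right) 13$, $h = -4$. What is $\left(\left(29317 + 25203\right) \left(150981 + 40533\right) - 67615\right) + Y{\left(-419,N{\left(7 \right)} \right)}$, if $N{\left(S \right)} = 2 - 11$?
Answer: $10441275639$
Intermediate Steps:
$N{\left(S \right)} = -9$
$Y{\left(A,j \right)} = -26$ ($Y{\left(A,j \right)} = \left(2 - 4\right) 13 = \left(-2\right) 13 = -26$)
$\left(\left(29317 + 25203\right) \left(150981 + 40533\right) - 67615\right) + Y{\left(-419,N{\left(7 \right)} \right)} = \left(\left(29317 + 25203\right) \left(150981 + 40533\right) - 67615\right) - 26 = \left(54520 \cdot 191514 - 67615\right) - 26 = \left(10441343280 - 67615\right) - 26 = 10441275665 - 26 = 10441275639$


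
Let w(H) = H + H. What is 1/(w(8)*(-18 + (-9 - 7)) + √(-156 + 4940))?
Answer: -34/18197 - √299/72788 ≈ -0.0021060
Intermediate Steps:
w(H) = 2*H
1/(w(8)*(-18 + (-9 - 7)) + √(-156 + 4940)) = 1/((2*8)*(-18 + (-9 - 7)) + √(-156 + 4940)) = 1/(16*(-18 - 16) + √4784) = 1/(16*(-34) + 4*√299) = 1/(-544 + 4*√299)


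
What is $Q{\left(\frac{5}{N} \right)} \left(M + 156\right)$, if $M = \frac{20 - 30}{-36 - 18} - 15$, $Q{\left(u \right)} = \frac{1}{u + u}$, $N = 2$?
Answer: $\frac{3812}{135} \approx 28.237$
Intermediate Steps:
$Q{\left(u \right)} = \frac{1}{2 u}$
$M = - \frac{400}{27}$ ($M = - \frac{10}{-54} - 15 = \left(-10\right) \left(- \frac{1}{54}\right) - 15 = \frac{5}{27} - 15 = - \frac{400}{27} \approx -14.815$)
$Q{\left(\frac{5}{N} \right)} \left(M + 156\right) = \frac{1}{2 \cdot \frac{5}{2}} \left(- \frac{400}{27} + 156\right) = \frac{1}{2 \cdot 5 \cdot \frac{1}{2}} \cdot \frac{3812}{27} = \frac{1}{2 \cdot \frac{5}{2}} \cdot \frac{3812}{27} = \frac{1}{2} \cdot \frac{2}{5} \cdot \frac{3812}{27} = \frac{1}{5} \cdot \frac{3812}{27} = \frac{3812}{135}$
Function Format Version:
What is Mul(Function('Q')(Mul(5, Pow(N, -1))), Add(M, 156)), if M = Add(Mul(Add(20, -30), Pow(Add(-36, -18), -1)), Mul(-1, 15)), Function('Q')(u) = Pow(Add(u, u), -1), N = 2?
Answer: Rational(3812, 135) ≈ 28.237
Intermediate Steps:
Function('Q')(u) = Mul(Rational(1, 2), Pow(u, -1)) (Function('Q')(u) = Pow(Mul(2, u), -1) = Mul(Rational(1, 2), Pow(u, -1)))
M = Rational(-400, 27) (M = Add(Mul(-10, Pow(-54, -1)), -15) = Add(Mul(-10, Rational(-1, 54)), -15) = Add(Rational(5, 27), -15) = Rational(-400, 27) ≈ -14.815)
Mul(Function('Q')(Mul(5, Pow(N, -1))), Add(M, 156)) = Mul(Mul(Rational(1, 2), Pow(Mul(5, Pow(2, -1)), -1)), Add(Rational(-400, 27), 156)) = Mul(Mul(Rational(1, 2), Pow(Mul(5, Rational(1, 2)), -1)), Rational(3812, 27)) = Mul(Mul(Rational(1, 2), Pow(Rational(5, 2), -1)), Rational(3812, 27)) = Mul(Mul(Rational(1, 2), Rational(2, 5)), Rational(3812, 27)) = Mul(Rational(1, 5), Rational(3812, 27)) = Rational(3812, 135)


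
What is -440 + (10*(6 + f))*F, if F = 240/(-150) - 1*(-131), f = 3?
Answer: 11206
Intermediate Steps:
F = 647/5 (F = 240*(-1/150) + 131 = -8/5 + 131 = 647/5 ≈ 129.40)
-440 + (10*(6 + f))*F = -440 + (10*(6 + 3))*(647/5) = -440 + (10*9)*(647/5) = -440 + 90*(647/5) = -440 + 11646 = 11206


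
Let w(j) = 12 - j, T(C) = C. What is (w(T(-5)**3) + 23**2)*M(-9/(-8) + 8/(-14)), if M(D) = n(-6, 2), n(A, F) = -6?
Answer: -3996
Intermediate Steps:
M(D) = -6
(w(T(-5)**3) + 23**2)*M(-9/(-8) + 8/(-14)) = ((12 - 1*(-5)**3) + 23**2)*(-6) = ((12 - 1*(-125)) + 529)*(-6) = ((12 + 125) + 529)*(-6) = (137 + 529)*(-6) = 666*(-6) = -3996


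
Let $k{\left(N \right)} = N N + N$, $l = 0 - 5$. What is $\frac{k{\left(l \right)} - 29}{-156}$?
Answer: $\frac{3}{52} \approx 0.057692$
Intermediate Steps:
$l = -5$
$k{\left(N \right)} = N + N^{2}$ ($k{\left(N \right)} = N^{2} + N = N + N^{2}$)
$\frac{k{\left(l \right)} - 29}{-156} = \frac{- 5 \left(1 - 5\right) - 29}{-156} = - \frac{\left(-5\right) \left(-4\right) - 29}{156} = - \frac{20 - 29}{156} = \left(- \frac{1}{156}\right) \left(-9\right) = \frac{3}{52}$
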